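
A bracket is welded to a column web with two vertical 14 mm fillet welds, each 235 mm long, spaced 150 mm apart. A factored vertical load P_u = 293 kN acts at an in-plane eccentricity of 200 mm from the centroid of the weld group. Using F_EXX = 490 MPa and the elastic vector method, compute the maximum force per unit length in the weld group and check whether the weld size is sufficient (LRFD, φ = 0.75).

Total weld length L_w = 470 mm. Treat welds as unit-width lines.
Polar moment about centroid: J = 2[d³/12 + d(b/2)²] = 2[235³/12 + 235×75²] = 4807000 mm³.
Direct shear f_v = P/L_w = 293×10³ / 470 = 623.4 N/mm (vertical).
Torsion M = P·e = 293×10³ × 200 = 58600000 N·mm.
Critical point at (x, y) = (75, 117.5) from centroid. f_tx = M·y/J = 1432 N/mm; f_ty = M·x/J = 914.3 N/mm.
Resultant f_max = √[f_tx² + (f_v + f_ty)²] = √[1432² + (623.4 + 914.3)²] = 2102 N/mm.
Capacity per unit length: φr_n = 0.75 × 0.6 × 490 × (0.707 × 14) = 2183 N/mm.
2102 ≤ 2183 → adequate.

f_max ≈ 2100 N/mm; adequate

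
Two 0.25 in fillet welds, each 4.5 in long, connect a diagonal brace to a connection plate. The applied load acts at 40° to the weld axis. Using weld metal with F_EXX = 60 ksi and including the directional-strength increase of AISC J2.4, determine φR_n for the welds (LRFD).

t_e = 0.707 × 0.25 = 0.1767 in; A_we = 0.1767 × 9 = 1.591 in².
Directional factor: 1.0 + 0.5 sin^1.5(40°) = 1.258.
F_nw = 0.6 × 60 × 1.258 = 45.28 ksi.
φR_n = 0.75 × 45.28 × 1.591 = 54.02 kip.

φR_n ≈ 54 kip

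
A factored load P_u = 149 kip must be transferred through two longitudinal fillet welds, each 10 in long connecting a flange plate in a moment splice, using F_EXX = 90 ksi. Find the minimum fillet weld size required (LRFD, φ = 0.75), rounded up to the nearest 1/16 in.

Total weld length L = 20 in.
Required throat t_e = P_u / (φ × 0.6 F_EXX × L) = 149 / (0.75 × 0.6 × 90 × 20) = 0.184 in.
Required leg w = t_e / 0.707 = 0.2602 in → use 5/16 in.

w = 5/16 in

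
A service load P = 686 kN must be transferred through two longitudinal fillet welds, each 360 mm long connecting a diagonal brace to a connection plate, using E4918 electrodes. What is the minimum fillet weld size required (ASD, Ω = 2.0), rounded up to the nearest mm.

E49XX → F_EXX = 490 MPa.
Total weld length L = 720 mm.
Required throat t_e = P × Ω / (0.6 F_EXX × L) = 686 × 2.0 / (0.6 × 490 × 720 × 10⁻³) = 6.481 mm.
Required leg w = t_e / 0.707 = 9.168 mm → use 10 mm.

w = 10 mm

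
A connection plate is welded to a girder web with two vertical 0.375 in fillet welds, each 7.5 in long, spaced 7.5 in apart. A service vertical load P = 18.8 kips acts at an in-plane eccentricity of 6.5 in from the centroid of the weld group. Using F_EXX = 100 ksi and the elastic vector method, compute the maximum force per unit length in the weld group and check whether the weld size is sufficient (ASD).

f_max ≈ 3.31 kip/in; adequate

Total weld length L_w = 15 in. Treat welds as unit-width lines.
Polar moment about centroid: J = 2[d³/12 + d(b/2)²] = 2[7.5³/12 + 7.5×3.75²] = 281.2 in³.
Direct shear f_v = P/L_w = 18.8 / 15 = 1.253 kip/in (vertical).
Torsion M = P·e = 18.8 × 6.5 = 122.2 kip·in.
Critical point at (x, y) = (3.75, 3.75) from centroid. f_tx = M·y/J = 1.629 kip/in; f_ty = M·x/J = 1.629 kip/in.
Resultant f_max = √[f_tx² + (f_v + f_ty)²] = √[1.629² + (1.253 + 1.629)²] = 3.311 kip/in.
Capacity per unit length: r_n/Ω = (1/2.0) × 0.6 × 100 × (0.707 × 0.375) = 7.954 kip/in.
3.311 ≤ 7.954 → adequate.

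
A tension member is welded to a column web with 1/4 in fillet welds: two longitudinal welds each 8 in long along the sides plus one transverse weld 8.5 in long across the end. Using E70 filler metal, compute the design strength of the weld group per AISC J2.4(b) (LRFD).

φR_n ≈ 147 kips

E70XX → F_EXX = 70 ksi.
t_e = 0.707 × 0.25 = 0.1767 in.
R_nwl = 0.6 × 70 × 0.1767 × 16 = 118.8 kips (longitudinal, 2 welds).
R_nwt = 0.6 × 70 × 0.1767 × 8.5 = 63.1 kips (transverse, base value).
(i) R_nwl + R_nwt = 181.9 kips; (ii) 0.85 R_nwl + 1.5 R_nwt = 195.6 kips.
R_n = max = 195.6 kips [governs: (ii)]; φR_n = 146.7 kips.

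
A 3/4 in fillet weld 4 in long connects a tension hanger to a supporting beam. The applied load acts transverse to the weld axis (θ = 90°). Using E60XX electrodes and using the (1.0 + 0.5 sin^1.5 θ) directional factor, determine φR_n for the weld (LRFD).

E60XX → F_EXX = 60 ksi.
t_e = 0.707 × 0.75 = 0.5302 in; A_we = 0.5302 × 4 = 2.121 in².
Directional factor: 1.0 + 0.5 sin^1.5(90°) = 1.5.
F_nw = 0.6 × 60 × 1.5 = 54 ksi.
φR_n = 0.75 × 54 × 2.121 = 85.9 kip.

φR_n ≈ 85.9 kip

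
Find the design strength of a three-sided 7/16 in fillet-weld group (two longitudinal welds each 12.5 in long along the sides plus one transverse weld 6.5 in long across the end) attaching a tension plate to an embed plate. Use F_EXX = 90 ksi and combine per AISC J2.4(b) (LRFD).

t_e = 0.707 × 0.4375 = 0.3093 in.
R_nwl = 0.6 × 90 × 0.3093 × 25 = 417.6 kips (longitudinal, 2 welds).
R_nwt = 0.6 × 90 × 0.3093 × 6.5 = 108.6 kips (transverse, base value).
(i) R_nwl + R_nwt = 526.1 kips; (ii) 0.85 R_nwl + 1.5 R_nwt = 517.8 kips.
R_n = max = 526.1 kips [governs: (i)]; φR_n = 394.6 kips.

φR_n ≈ 395 kips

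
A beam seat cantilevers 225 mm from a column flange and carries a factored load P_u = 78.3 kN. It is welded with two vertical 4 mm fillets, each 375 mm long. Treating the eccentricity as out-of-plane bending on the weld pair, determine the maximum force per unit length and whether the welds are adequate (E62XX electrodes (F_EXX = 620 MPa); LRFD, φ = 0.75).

L_w = 2 × 375 = 750 mm; section modulus (unit throat) S = 2 × L²/6 = 46880 mm².
Direct shear f_v = P/L_w = 78.3×10³/750 = 104.4 N/mm.
Moment M = P × e = 78.3×10³ × 225 = 17618000 N·mm; bending f_b = M/S = 375.8 N/mm.
f_max = √(f_v² + f_b²) = √(104.4² + 375.8²) = 390.1 N/mm.
φr_n = 0.75 × 0.6 × 620 × (0.707 × 4) = 789 N/mm → adequate.

f_max ≈ 390 N/mm; adequate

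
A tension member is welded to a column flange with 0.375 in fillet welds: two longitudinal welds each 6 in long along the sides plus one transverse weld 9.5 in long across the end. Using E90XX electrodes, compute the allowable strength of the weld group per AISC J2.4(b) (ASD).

E90XX → F_EXX = 90 ksi.
t_e = 0.707 × 0.375 = 0.2651 in.
R_nwl = 0.6 × 90 × 0.2651 × 12 = 171.8 kips (longitudinal, 2 welds).
R_nwt = 0.6 × 90 × 0.2651 × 9.5 = 136 kips (transverse, base value).
(i) R_nwl + R_nwt = 307.8 kips; (ii) 0.85 R_nwl + 1.5 R_nwt = 350 kips.
R_n = max = 350 kips [governs: (ii)]; R_n/Ω = 175 kips.

R_n/Ω ≈ 175 kips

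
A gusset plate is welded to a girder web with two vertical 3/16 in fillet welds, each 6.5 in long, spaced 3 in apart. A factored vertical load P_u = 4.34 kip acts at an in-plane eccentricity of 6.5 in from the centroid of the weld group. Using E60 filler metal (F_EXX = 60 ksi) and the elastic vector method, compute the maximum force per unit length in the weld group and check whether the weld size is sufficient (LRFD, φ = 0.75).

f_max ≈ 1.52 kip/in; adequate

Total weld length L_w = 13 in. Treat welds as unit-width lines.
Polar moment about centroid: J = 2[d³/12 + d(b/2)²] = 2[6.5³/12 + 6.5×1.5²] = 75.02 in³.
Direct shear f_v = P/L_w = 4.34 / 13 = 0.3338 kip/in (vertical).
Torsion M = P·e = 4.34 × 6.5 = 28.21 kip·in.
Critical point at (x, y) = (1.5, 3.25) from centroid. f_tx = M·y/J = 1.222 kip/in; f_ty = M·x/J = 0.564 kip/in.
Resultant f_max = √[f_tx² + (f_v + f_ty)²] = √[1.222² + (0.3338 + 0.564)²] = 1.516 kip/in.
Capacity per unit length: φr_n = 0.75 × 0.6 × 60 × (0.707 × 0.1875) = 3.579 kip/in.
1.516 ≤ 3.579 → adequate.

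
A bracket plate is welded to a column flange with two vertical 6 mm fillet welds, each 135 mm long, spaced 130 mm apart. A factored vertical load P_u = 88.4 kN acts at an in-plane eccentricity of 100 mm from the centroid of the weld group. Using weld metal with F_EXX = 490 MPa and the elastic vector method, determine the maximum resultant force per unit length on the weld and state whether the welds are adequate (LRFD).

Total weld length L_w = 270 mm. Treat welds as unit-width lines.
Polar moment about centroid: J = 2[d³/12 + d(b/2)²] = 2[135³/12 + 135×65²] = 1551000 mm³.
Direct shear f_v = P/L_w = 88.4×10³ / 270 = 327.4 N/mm (vertical).
Torsion M = P·e = 88.4×10³ × 100 = 8840000 N·mm.
Critical point at (x, y) = (65, 67.5) from centroid. f_tx = M·y/J = 384.8 N/mm; f_ty = M·x/J = 370.5 N/mm.
Resultant f_max = √[f_tx² + (f_v + f_ty)²] = √[384.8² + (327.4 + 370.5)²] = 797 N/mm.
Capacity per unit length: φr_n = 0.75 × 0.6 × 490 × (0.707 × 6) = 935.4 N/mm.
797 ≤ 935.4 → adequate.

f_max ≈ 797 N/mm; adequate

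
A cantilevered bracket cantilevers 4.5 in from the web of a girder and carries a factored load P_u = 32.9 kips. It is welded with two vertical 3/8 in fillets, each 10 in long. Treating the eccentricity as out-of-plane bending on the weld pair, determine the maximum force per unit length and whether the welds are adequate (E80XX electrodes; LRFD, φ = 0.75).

E80XX → F_EXX = 80 ksi.
L_w = 2 × 10 = 20 in; section modulus (unit throat) S = 2 × L²/6 = 33.33 in².
Direct shear f_v = P/L_w = 32.9/20 = 1.645 kip/in.
Moment M = P × e = 32.9 × 4.5 = 148.05 kip·in; bending f_b = M/S = 4.441 kip/in.
f_max = √(f_v² + f_b²) = √(1.645² + 4.441²) = 4.736 kip/in.
φr_n = 0.75 × 0.6 × 80 × (0.707 × 0.375) = 9.544 kip/in → adequate.

f_max ≈ 4.74 kip/in; adequate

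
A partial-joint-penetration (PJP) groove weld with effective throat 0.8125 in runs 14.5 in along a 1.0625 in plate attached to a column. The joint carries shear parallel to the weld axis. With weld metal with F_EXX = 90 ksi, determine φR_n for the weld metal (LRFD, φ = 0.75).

Effective throat (given) t_e = 0.8125 in.
A_we = 0.8125 × 14.5 = 11.78 in².
F_nw = 0.6 F_EXX = 54 ksi.
φR_n = 0.75 × 54 × 11.78 = 477.1 kip.

φR_n ≈ 477 kip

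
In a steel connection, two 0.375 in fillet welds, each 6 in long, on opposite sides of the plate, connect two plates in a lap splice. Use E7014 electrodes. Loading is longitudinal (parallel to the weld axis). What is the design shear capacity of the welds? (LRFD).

φR_n ≈ 100 kips

E70XX → F_EXX = 70 ksi.
Effective throat t_e = 0.707 × 0.375 = 0.2651 in.
Total length L = 12 in; A_we = 0.2651 × 12 = 3.181 in².
F_nw = 0.6 F_EXX = 0.6 × 70 = 42 ksi.
φR_n = 0.75 × 42 × 3.181 = 100.2 kips.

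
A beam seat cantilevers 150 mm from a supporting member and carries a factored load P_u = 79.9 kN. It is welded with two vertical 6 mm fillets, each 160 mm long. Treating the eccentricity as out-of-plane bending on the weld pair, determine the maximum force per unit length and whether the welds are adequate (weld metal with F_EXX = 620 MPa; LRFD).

f_max ≈ 1430 N/mm; NOT adequate

L_w = 2 × 160 = 320 mm; section modulus (unit throat) S = 2 × L²/6 = 8533 mm².
Direct shear f_v = P/L_w = 79.9×10³/320 = 249.7 N/mm.
Moment M = P × e = 79.9×10³ × 150 = 11985000 N·mm; bending f_b = M/S = 1404 N/mm.
f_max = √(f_v² + f_b²) = √(249.7² + 1404²) = 1427 N/mm.
φr_n = 0.75 × 0.6 × 620 × (0.707 × 6) = 1184 N/mm → NOT adequate.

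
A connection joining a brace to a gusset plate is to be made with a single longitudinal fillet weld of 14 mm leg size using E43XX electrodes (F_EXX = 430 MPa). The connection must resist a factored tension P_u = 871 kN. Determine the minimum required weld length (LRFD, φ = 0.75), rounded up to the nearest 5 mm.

Throat t_e = 0.707 × 14 = 9.898 mm.
φr_n = 0.75 × 0.6 × 430 × 9.898 × 10⁻³ = 1.915 kN/mm.
L_req = P_u / φr_n = 871 / 1.915 = 454.8 mm total.
Round up → use L = 455 mm.

L = 455 mm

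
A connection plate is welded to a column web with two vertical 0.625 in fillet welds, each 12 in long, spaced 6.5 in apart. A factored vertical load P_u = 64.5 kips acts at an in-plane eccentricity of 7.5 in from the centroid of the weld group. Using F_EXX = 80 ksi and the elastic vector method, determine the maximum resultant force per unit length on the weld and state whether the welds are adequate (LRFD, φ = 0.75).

Total weld length L_w = 24 in. Treat welds as unit-width lines.
Polar moment about centroid: J = 2[d³/12 + d(b/2)²] = 2[12³/12 + 12×3.25²] = 541.5 in³.
Direct shear f_v = P/L_w = 64.5 / 24 = 2.688 kip/in (vertical).
Torsion M = P·e = 64.5 × 7.5 = 483.75 kip·in.
Critical point at (x, y) = (3.25, 6) from centroid. f_tx = M·y/J = 5.36 kip/in; f_ty = M·x/J = 2.903 kip/in.
Resultant f_max = √[f_tx² + (f_v + f_ty)²] = √[5.36² + (2.688 + 2.903)²] = 7.745 kip/in.
Capacity per unit length: φr_n = 0.75 × 0.6 × 80 × (0.707 × 0.625) = 15.91 kip/in.
7.745 ≤ 15.91 → adequate.

f_max ≈ 7.75 kip/in; adequate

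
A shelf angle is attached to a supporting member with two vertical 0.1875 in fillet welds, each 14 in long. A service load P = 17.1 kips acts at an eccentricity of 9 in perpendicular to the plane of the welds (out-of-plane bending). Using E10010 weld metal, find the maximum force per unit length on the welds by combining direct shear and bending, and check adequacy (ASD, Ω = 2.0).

f_max ≈ 2.43 kip/in; adequate

E100XX → F_EXX = 100 ksi.
L_w = 2 × 14 = 28 in; section modulus (unit throat) S = 2 × L²/6 = 65.33 in².
Direct shear f_v = P/L_w = 17.1/28 = 0.6107 kip/in.
Moment M = P × e = 17.1 × 9 = 153.9 kip·in; bending f_b = M/S = 2.356 kip/in.
f_max = √(f_v² + f_b²) = √(0.6107² + 2.356²) = 2.433 kip/in.
r_n/Ω = (1/2.0) × 0.6 × 100 × (0.707 × 0.1875) = 3.977 kip/in → adequate.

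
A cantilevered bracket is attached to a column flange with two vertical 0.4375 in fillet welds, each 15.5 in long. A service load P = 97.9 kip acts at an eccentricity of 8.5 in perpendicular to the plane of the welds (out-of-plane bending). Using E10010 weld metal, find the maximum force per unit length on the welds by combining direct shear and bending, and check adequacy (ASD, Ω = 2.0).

f_max ≈ 10.9 kip/in; NOT adequate

E100XX → F_EXX = 100 ksi.
L_w = 2 × 15.5 = 31 in; section modulus (unit throat) S = 2 × L²/6 = 80.08 in².
Direct shear f_v = P/L_w = 97.9/31 = 3.158 kip/in.
Moment M = P × e = 97.9 × 8.5 = 832.15 kip·in; bending f_b = M/S = 10.39 kip/in.
f_max = √(f_v² + f_b²) = √(3.158² + 10.39²) = 10.86 kip/in.
r_n/Ω = (1/2.0) × 0.6 × 100 × (0.707 × 0.4375) = 9.279 kip/in → NOT adequate.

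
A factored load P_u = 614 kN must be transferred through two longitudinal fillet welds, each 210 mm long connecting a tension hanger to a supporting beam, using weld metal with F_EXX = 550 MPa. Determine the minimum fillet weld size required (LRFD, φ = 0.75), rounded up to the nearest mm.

Total weld length L = 420 mm.
Required throat t_e = P_u / (φ × 0.6 F_EXX × L) = 614 / (0.75 × 0.6 × 550 × 420 × 10⁻³) = 5.907 mm.
Required leg w = t_e / 0.707 = 8.355 mm → use 9 mm.

w = 9 mm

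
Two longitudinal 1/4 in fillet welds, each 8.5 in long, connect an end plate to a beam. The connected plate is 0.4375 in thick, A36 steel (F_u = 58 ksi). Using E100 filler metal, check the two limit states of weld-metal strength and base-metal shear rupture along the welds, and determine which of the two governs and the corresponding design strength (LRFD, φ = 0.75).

φR_n ≈ 135 kips (weld metal governs)

E100XX → F_EXX = 100 ksi.
t_e = 0.707 × 0.25 = 0.1767 in; L = 17 in.
Weld metal: φR_n = 0.75 × 0.6 × 100 × 0.1767 × 17 = 135.2 kips.
Base metal (shear rupture): φR_n = 0.75 × 0.6 × 58 × 0.4375 × 17 = 194.1 kips.
Governing: weld metal.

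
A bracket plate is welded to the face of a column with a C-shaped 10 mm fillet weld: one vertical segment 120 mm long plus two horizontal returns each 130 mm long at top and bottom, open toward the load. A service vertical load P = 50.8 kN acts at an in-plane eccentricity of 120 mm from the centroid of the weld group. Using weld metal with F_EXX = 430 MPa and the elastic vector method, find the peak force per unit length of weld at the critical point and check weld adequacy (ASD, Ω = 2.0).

Total weld length L_w = 380 mm. Treat welds as unit-width lines.
Centroid: x̄ = 2×130×65 / 380 = 44.47 mm from the vertical weld.
Polar moment about centroid: J = I_x + I_y = [120³/12 + 2×130×60²] + [120×44.47² + 2(130³/12 + 130×20.53²)] = 1793000 mm³.
Direct shear f_v = P/L_w = 50.8×10³ / 380 = 133.7 N/mm (vertical).
Torsion M = P·e = 50.8×10³ × 120 = 6096000 N·mm.
Critical point at (x, y) = (85.53, 60) from centroid. f_tx = M·y/J = 204 N/mm; f_ty = M·x/J = 290.8 N/mm.
Resultant f_max = √[f_tx² + (f_v + f_ty)²] = √[204² + (133.7 + 290.8)²] = 470.9 N/mm.
Capacity per unit length: r_n/Ω = (1/2.0) × 0.6 × 430 × (0.707 × 10) = 912 N/mm.
470.9 ≤ 912 → adequate.

f_max ≈ 471 N/mm; adequate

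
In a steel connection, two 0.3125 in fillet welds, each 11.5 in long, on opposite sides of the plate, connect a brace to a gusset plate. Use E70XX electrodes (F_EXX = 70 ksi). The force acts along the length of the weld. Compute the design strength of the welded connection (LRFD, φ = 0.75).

Effective throat t_e = 0.707 × 0.3125 = 0.2209 in.
Total length L = 23 in; A_we = 0.2209 × 23 = 5.082 in².
F_nw = 0.6 F_EXX = 0.6 × 70 = 42 ksi.
φR_n = 0.75 × 42 × 5.082 = 160.1 kips.

φR_n ≈ 160 kips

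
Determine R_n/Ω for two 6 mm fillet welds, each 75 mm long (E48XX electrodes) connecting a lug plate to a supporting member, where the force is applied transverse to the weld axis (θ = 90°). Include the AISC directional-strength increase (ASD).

R_n/Ω ≈ 137 kN

E48XX → F_EXX = 480 MPa.
t_e = 0.707 × 6 = 4.242 mm; A_we = 4.242 × 150 = 636.3 mm².
Directional factor: 1.0 + 0.5 sin^1.5(90°) = 1.5.
F_nw = 0.6 × 480 × 1.5 = 432 MPa.
R_n/Ω = (432 × 636.3) / 2.0 × 10⁻³ = 137.4 kN.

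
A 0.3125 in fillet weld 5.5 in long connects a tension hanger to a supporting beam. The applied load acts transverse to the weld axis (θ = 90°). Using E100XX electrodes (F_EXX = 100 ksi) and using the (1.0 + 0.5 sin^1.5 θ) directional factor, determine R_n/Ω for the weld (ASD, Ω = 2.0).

R_n/Ω ≈ 54.7 kips

t_e = 0.707 × 0.3125 = 0.2209 in; A_we = 0.2209 × 5.5 = 1.215 in².
Directional factor: 1.0 + 0.5 sin^1.5(90°) = 1.5.
F_nw = 0.6 × 100 × 1.5 = 90 ksi.
R_n/Ω = (90 × 1.215) / 2.0 = 54.68 kips.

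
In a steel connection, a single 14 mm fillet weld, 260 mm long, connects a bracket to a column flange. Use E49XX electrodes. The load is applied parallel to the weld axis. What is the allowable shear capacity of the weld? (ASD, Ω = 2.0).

R_n/Ω ≈ 378 kN

E49XX → F_EXX = 490 MPa.
Effective throat t_e = 0.707 × 14 = 9.898 mm.
Total length L = 260 mm; A_we = 9.898 × 260 = 2573 mm².
F_nw = 0.6 F_EXX = 0.6 × 490 = 294 MPa.
R_n = 294 × 2573 × 10⁻³ = 756.6 kN; R_n/Ω = 756.6/2.0 = 378.3 kN.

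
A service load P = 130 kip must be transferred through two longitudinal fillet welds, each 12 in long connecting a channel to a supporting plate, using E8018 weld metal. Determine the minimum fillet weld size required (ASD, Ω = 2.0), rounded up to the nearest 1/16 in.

w = 3/8 in

E80XX → F_EXX = 80 ksi.
Total weld length L = 24 in.
Required throat t_e = P × Ω / (0.6 F_EXX × L) = 130 × 2.0 / (0.6 × 80 × 24) = 0.2257 in.
Required leg w = t_e / 0.707 = 0.3192 in → use 3/8 in.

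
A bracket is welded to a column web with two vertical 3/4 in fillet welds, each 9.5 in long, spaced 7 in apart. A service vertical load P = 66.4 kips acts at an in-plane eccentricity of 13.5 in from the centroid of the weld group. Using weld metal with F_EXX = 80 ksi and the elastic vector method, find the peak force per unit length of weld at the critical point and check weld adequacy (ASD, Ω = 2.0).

f_max ≈ 16.4 kip/in; NOT adequate

Total weld length L_w = 19 in. Treat welds as unit-width lines.
Polar moment about centroid: J = 2[d³/12 + d(b/2)²] = 2[9.5³/12 + 9.5×3.5²] = 375.6 in³.
Direct shear f_v = P/L_w = 66.4 / 19 = 3.495 kip/in (vertical).
Torsion M = P·e = 66.4 × 13.5 = 896.4 kip·in.
Critical point at (x, y) = (3.5, 4.75) from centroid. f_tx = M·y/J = 11.33 kip/in; f_ty = M·x/J = 8.352 kip/in.
Resultant f_max = √[f_tx² + (f_v + f_ty)²] = √[11.33² + (3.495 + 8.352)²] = 16.4 kip/in.
Capacity per unit length: r_n/Ω = (1/2.0) × 0.6 × 80 × (0.707 × 0.75) = 12.73 kip/in.
16.4 > 12.73 → NOT adequate.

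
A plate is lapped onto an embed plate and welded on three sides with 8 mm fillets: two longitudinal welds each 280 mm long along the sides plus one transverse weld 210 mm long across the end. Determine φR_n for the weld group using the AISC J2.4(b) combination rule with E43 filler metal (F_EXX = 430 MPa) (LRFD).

t_e = 0.707 × 8 = 5.656 mm.
R_nwl = 0.6 × 430 × 5.656 × 560 × 10⁻³ = 817.2 kN (longitudinal, 2 welds).
R_nwt = 0.6 × 430 × 5.656 × 210 × 10⁻³ = 306.4 kN (transverse, base value).
(i) R_nwl + R_nwt = 1124 kN; (ii) 0.85 R_nwl + 1.5 R_nwt = 1154 kN.
R_n = max = 1154 kN [governs: (ii)]; φR_n = 865.7 kN.

φR_n ≈ 866 kN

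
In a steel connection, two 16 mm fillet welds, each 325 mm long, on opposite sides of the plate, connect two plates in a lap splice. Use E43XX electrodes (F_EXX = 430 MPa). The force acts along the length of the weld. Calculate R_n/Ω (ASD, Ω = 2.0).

Effective throat t_e = 0.707 × 16 = 11.31 mm.
Total length L = 650 mm; A_we = 11.31 × 650 = 7353 mm².
F_nw = 0.6 F_EXX = 0.6 × 430 = 258 MPa.
R_n = 258 × 7353 × 10⁻³ = 1897 kN; R_n/Ω = 1897/2.0 = 948.5 kN.

R_n/Ω ≈ 949 kN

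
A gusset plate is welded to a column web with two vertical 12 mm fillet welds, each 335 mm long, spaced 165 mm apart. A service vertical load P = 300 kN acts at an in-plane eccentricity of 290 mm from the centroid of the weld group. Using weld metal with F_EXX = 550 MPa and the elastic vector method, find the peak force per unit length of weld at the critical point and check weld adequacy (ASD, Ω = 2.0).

f_max ≈ 1750 N/mm; NOT adequate

Total weld length L_w = 670 mm. Treat welds as unit-width lines.
Polar moment about centroid: J = 2[d³/12 + d(b/2)²] = 2[335³/12 + 335×82.5²] = 10830000 mm³.
Direct shear f_v = P/L_w = 300×10³ / 670 = 447.8 N/mm (vertical).
Torsion M = P·e = 300×10³ × 290 = 87000000 N·mm.
Critical point at (x, y) = (82.5, 167.5) from centroid. f_tx = M·y/J = 1346 N/mm; f_ty = M·x/J = 663 N/mm.
Resultant f_max = √[f_tx² + (f_v + f_ty)²] = √[1346² + (447.8 + 663)²] = 1745 N/mm.
Capacity per unit length: r_n/Ω = (1/2.0) × 0.6 × 550 × (0.707 × 12) = 1400 N/mm.
1745 > 1400 → NOT adequate.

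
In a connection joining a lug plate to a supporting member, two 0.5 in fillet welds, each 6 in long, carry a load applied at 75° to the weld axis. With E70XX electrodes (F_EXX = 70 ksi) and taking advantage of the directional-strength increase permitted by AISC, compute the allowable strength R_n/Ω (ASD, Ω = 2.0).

t_e = 0.707 × 0.5 = 0.3535 in; A_we = 0.3535 × 12 = 4.242 in².
Directional factor: 1.0 + 0.5 sin^1.5(75°) = 1.475.
F_nw = 0.6 × 70 × 1.475 = 61.94 ksi.
R_n/Ω = (61.94 × 4.242) / 2.0 = 131.4 kip.

R_n/Ω ≈ 131 kip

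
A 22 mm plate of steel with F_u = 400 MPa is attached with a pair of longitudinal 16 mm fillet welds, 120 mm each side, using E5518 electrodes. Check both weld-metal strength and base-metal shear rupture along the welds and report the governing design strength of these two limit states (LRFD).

E55XX → F_EXX = 550 MPa.
t_e = 0.707 × 16 = 11.31 mm; L = 240 mm.
Weld metal: φR_n = 0.75 × 0.6 × 550 × 11.31 × 240 × 10⁻³ = 671.9 kN.
Base metal (shear rupture): φR_n = 0.75 × 0.6 × 400 × 22 × 240 × 10⁻³ = 950.4 kN.
Governing: weld metal.

φR_n ≈ 672 kN (weld metal governs)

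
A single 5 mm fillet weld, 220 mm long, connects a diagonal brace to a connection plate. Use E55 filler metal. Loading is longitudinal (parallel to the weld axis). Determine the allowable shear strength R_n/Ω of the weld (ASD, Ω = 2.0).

R_n/Ω ≈ 128 kN

E55XX → F_EXX = 550 MPa.
Effective throat t_e = 0.707 × 5 = 3.535 mm.
Total length L = 220 mm; A_we = 3.535 × 220 = 777.7 mm².
F_nw = 0.6 F_EXX = 0.6 × 550 = 330 MPa.
R_n = 330 × 777.7 × 10⁻³ = 256.6 kN; R_n/Ω = 256.6/2.0 = 128.3 kN.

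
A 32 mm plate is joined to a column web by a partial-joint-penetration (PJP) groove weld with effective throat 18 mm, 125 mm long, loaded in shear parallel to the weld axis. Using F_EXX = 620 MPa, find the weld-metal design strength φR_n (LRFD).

Effective throat (given) t_e = 18 mm.
A_we = 18 × 125 = 2250 mm².
F_nw = 0.6 F_EXX = 372 MPa.
φR_n = 0.75 × 372 × 2250 × 10⁻³ = 627.8 kN.

φR_n ≈ 628 kN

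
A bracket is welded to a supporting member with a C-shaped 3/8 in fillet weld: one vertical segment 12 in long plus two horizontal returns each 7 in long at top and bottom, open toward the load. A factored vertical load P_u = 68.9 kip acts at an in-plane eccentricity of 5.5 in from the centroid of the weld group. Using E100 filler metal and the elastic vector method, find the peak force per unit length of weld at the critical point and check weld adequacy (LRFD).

E100XX → F_EXX = 100 ksi.
Total weld length L_w = 26 in. Treat welds as unit-width lines.
Centroid: x̄ = 2×7×3.5 / 26 = 1.885 in from the vertical weld.
Polar moment about centroid: J = I_x + I_y = [12³/12 + 2×7×6²] + [12×1.885² + 2(7³/12 + 7×1.615²)] = 784.3 in³.
Direct shear f_v = P/L_w = 68.9 / 26 = 2.65 kip/in (vertical).
Torsion M = P·e = 68.9 × 5.5 = 378.95 kip·in.
Critical point at (x, y) = (5.115, 6) from centroid. f_tx = M·y/J = 2.899 kip/in; f_ty = M·x/J = 2.472 kip/in.
Resultant f_max = √[f_tx² + (f_v + f_ty)²] = √[2.899² + (2.65 + 2.472)²] = 5.885 kip/in.
Capacity per unit length: φr_n = 0.75 × 0.6 × 100 × (0.707 × 0.375) = 11.93 kip/in.
5.885 ≤ 11.93 → adequate.

f_max ≈ 5.89 kip/in; adequate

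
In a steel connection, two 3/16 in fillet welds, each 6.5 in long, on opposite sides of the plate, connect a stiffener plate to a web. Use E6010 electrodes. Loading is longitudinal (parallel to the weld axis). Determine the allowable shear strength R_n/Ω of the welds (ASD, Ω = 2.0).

R_n/Ω ≈ 31 kip

E60XX → F_EXX = 60 ksi.
Effective throat t_e = 0.707 × 0.1875 = 0.1326 in.
Total length L = 13 in; A_we = 0.1326 × 13 = 1.723 in².
F_nw = 0.6 F_EXX = 0.6 × 60 = 36 ksi.
R_n = 36 × 1.723 = 62.04 kip; R_n/Ω = 62.04/2.0 = 31.02 kip.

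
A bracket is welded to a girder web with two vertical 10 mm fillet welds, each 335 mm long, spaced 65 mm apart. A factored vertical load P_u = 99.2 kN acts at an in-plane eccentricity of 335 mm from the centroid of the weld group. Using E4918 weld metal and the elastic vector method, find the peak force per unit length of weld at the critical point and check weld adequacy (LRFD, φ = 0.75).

E49XX → F_EXX = 490 MPa.
Total weld length L_w = 670 mm. Treat welds as unit-width lines.
Polar moment about centroid: J = 2[d³/12 + d(b/2)²] = 2[335³/12 + 335×32.5²] = 6974000 mm³.
Direct shear f_v = P/L_w = 99.2×10³ / 670 = 148.1 N/mm (vertical).
Torsion M = P·e = 99.2×10³ × 335 = 33232000 N·mm.
Critical point at (x, y) = (32.5, 167.5) from centroid. f_tx = M·y/J = 798.2 N/mm; f_ty = M·x/J = 154.9 N/mm.
Resultant f_max = √[f_tx² + (f_v + f_ty)²] = √[798.2² + (148.1 + 154.9)²] = 853.8 N/mm.
Capacity per unit length: φr_n = 0.75 × 0.6 × 490 × (0.707 × 10) = 1559 N/mm.
853.8 ≤ 1559 → adequate.

f_max ≈ 854 N/mm; adequate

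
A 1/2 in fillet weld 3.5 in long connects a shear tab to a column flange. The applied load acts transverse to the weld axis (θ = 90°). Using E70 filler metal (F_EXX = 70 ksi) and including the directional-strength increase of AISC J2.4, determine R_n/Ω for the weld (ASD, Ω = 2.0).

t_e = 0.707 × 0.5 = 0.3535 in; A_we = 0.3535 × 3.5 = 1.237 in².
Directional factor: 1.0 + 0.5 sin^1.5(90°) = 1.5.
F_nw = 0.6 × 70 × 1.5 = 63 ksi.
R_n/Ω = (63 × 1.237) / 2.0 = 38.97 kip.

R_n/Ω ≈ 39 kip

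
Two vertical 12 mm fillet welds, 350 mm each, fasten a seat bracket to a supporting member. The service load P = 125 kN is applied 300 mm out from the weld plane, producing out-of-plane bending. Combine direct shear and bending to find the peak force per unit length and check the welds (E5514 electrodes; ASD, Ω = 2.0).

f_max ≈ 936 N/mm; adequate

E55XX → F_EXX = 550 MPa.
L_w = 2 × 350 = 700 mm; section modulus (unit throat) S = 2 × L²/6 = 40830 mm².
Direct shear f_v = P/L_w = 125×10³/700 = 178.6 N/mm.
Moment M = P × e = 125×10³ × 300 = 37500000 N·mm; bending f_b = M/S = 918.4 N/mm.
f_max = √(f_v² + f_b²) = √(178.6² + 918.4²) = 935.6 N/mm.
r_n/Ω = (1/2.0) × 0.6 × 550 × (0.707 × 12) = 1400 N/mm → adequate.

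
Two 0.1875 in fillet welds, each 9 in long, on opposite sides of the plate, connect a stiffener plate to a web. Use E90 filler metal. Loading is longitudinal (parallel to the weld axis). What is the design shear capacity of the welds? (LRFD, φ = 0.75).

φR_n ≈ 96.6 kip

E90XX → F_EXX = 90 ksi.
Effective throat t_e = 0.707 × 0.1875 = 0.1326 in.
Total length L = 18 in; A_we = 0.1326 × 18 = 2.386 in².
F_nw = 0.6 F_EXX = 0.6 × 90 = 54 ksi.
φR_n = 0.75 × 54 × 2.386 = 96.64 kip.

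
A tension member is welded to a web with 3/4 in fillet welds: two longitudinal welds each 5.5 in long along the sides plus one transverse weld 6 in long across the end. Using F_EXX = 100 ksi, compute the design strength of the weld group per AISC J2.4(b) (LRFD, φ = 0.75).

t_e = 0.707 × 0.75 = 0.5302 in.
R_nwl = 0.6 × 100 × 0.5302 × 11 = 350 kip (longitudinal, 2 welds).
R_nwt = 0.6 × 100 × 0.5302 × 6 = 190.9 kip (transverse, base value).
(i) R_nwl + R_nwt = 540.9 kip; (ii) 0.85 R_nwl + 1.5 R_nwt = 583.8 kip.
R_n = max = 583.8 kip [governs: (ii)]; φR_n = 437.9 kip.

φR_n ≈ 438 kip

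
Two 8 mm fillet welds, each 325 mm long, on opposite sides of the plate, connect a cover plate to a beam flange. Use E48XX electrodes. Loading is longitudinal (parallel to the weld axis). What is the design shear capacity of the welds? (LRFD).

E48XX → F_EXX = 480 MPa.
Effective throat t_e = 0.707 × 8 = 5.656 mm.
Total length L = 650 mm; A_we = 5.656 × 650 = 3676 mm².
F_nw = 0.6 F_EXX = 0.6 × 480 = 288 MPa.
φR_n = 0.75 × 288 × 3676 × 10⁻³ = 794.1 kN.

φR_n ≈ 794 kN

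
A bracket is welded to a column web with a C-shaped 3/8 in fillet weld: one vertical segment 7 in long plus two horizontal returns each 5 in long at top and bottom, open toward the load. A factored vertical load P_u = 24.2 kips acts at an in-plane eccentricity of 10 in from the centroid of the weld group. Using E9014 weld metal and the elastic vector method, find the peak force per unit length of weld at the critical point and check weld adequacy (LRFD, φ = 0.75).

f_max ≈ 7.17 kip/in; adequate

E90XX → F_EXX = 90 ksi.
Total weld length L_w = 17 in. Treat welds as unit-width lines.
Centroid: x̄ = 2×5×2.5 / 17 = 1.471 in from the vertical weld.
Polar moment about centroid: J = I_x + I_y = [7³/12 + 2×5×3.5²] + [7×1.471² + 2(5³/12 + 5×1.029²)] = 197.7 in³.
Direct shear f_v = P/L_w = 24.2 / 17 = 1.424 kip/in (vertical).
Torsion M = P·e = 24.2 × 10 = 242 kip·in.
Critical point at (x, y) = (3.529, 3.5) from centroid. f_tx = M·y/J = 4.285 kip/in; f_ty = M·x/J = 4.321 kip/in.
Resultant f_max = √[f_tx² + (f_v + f_ty)²] = √[4.285² + (1.424 + 4.321)²] = 7.167 kip/in.
Capacity per unit length: φr_n = 0.75 × 0.6 × 90 × (0.707 × 0.375) = 10.74 kip/in.
7.167 ≤ 10.74 → adequate.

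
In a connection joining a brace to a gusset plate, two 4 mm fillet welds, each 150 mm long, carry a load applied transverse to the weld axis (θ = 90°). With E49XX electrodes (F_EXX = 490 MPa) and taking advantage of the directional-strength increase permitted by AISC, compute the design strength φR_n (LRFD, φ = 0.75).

t_e = 0.707 × 4 = 2.828 mm; A_we = 2.828 × 300 = 848.4 mm².
Directional factor: 1.0 + 0.5 sin^1.5(90°) = 1.5.
F_nw = 0.6 × 490 × 1.5 = 441 MPa.
φR_n = 0.75 × 441 × 848.4 × 10⁻³ = 280.6 kN.

φR_n ≈ 281 kN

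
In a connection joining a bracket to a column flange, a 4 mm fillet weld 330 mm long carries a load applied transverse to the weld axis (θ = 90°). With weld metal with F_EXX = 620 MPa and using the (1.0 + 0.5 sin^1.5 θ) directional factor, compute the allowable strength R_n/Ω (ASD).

t_e = 0.707 × 4 = 2.828 mm; A_we = 2.828 × 330 = 933.2 mm².
Directional factor: 1.0 + 0.5 sin^1.5(90°) = 1.5.
F_nw = 0.6 × 620 × 1.5 = 558 MPa.
R_n/Ω = (558 × 933.2) / 2.0 × 10⁻³ = 260.4 kN.

R_n/Ω ≈ 260 kN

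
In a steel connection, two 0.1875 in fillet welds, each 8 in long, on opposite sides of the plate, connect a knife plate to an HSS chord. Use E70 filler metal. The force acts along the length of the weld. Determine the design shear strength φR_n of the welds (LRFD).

φR_n ≈ 66.8 kips

E70XX → F_EXX = 70 ksi.
Effective throat t_e = 0.707 × 0.1875 = 0.1326 in.
Total length L = 16 in; A_we = 0.1326 × 16 = 2.121 in².
F_nw = 0.6 F_EXX = 0.6 × 70 = 42 ksi.
φR_n = 0.75 × 42 × 2.121 = 66.81 kips.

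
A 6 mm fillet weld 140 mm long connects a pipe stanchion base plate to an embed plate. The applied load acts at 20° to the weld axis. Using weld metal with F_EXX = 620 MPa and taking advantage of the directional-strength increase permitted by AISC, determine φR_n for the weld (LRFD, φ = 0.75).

t_e = 0.707 × 6 = 4.242 mm; A_we = 4.242 × 140 = 593.9 mm².
Directional factor: 1.0 + 0.5 sin^1.5(20°) = 1.1.
F_nw = 0.6 × 620 × 1.1 = 409.2 MPa.
φR_n = 0.75 × 409.2 × 593.9 × 10⁻³ = 182.3 kN.

φR_n ≈ 182 kN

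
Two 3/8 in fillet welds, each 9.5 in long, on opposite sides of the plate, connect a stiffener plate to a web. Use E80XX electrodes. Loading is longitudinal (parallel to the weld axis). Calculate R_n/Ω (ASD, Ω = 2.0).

R_n/Ω ≈ 121 kip

E80XX → F_EXX = 80 ksi.
Effective throat t_e = 0.707 × 0.375 = 0.2651 in.
Total length L = 19 in; A_we = 0.2651 × 19 = 5.037 in².
F_nw = 0.6 F_EXX = 0.6 × 80 = 48 ksi.
R_n = 48 × 5.037 = 241.8 kip; R_n/Ω = 241.8/2.0 = 120.9 kip.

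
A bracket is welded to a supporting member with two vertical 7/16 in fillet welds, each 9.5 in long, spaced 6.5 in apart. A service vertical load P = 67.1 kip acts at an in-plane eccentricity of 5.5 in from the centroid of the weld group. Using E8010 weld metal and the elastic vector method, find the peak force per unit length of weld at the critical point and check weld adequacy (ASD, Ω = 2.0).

f_max ≈ 8.68 kip/in; NOT adequate

E80XX → F_EXX = 80 ksi.
Total weld length L_w = 19 in. Treat welds as unit-width lines.
Polar moment about centroid: J = 2[d³/12 + d(b/2)²] = 2[9.5³/12 + 9.5×3.25²] = 343.6 in³.
Direct shear f_v = P/L_w = 67.1 / 19 = 3.532 kip/in (vertical).
Torsion M = P·e = 67.1 × 5.5 = 369.05 kip·in.
Critical point at (x, y) = (3.25, 4.75) from centroid. f_tx = M·y/J = 5.102 kip/in; f_ty = M·x/J = 3.491 kip/in.
Resultant f_max = √[f_tx² + (f_v + f_ty)²] = √[5.102² + (3.532 + 3.491)²] = 8.68 kip/in.
Capacity per unit length: r_n/Ω = (1/2.0) × 0.6 × 80 × (0.707 × 0.4375) = 7.423 kip/in.
8.68 > 7.423 → NOT adequate.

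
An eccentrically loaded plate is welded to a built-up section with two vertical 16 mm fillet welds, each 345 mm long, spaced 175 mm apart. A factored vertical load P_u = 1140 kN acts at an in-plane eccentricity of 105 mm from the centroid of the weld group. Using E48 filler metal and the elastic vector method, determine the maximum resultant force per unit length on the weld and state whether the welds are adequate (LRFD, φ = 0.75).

E48XX → F_EXX = 480 MPa.
Total weld length L_w = 690 mm. Treat welds as unit-width lines.
Polar moment about centroid: J = 2[d³/12 + d(b/2)²] = 2[345³/12 + 345×87.5²] = 12130000 mm³.
Direct shear f_v = P/L_w = 1140×10³ / 690 = 1652 N/mm (vertical).
Torsion M = P·e = 1140×10³ × 105 = 119700000 N·mm.
Critical point at (x, y) = (87.5, 172.5) from centroid. f_tx = M·y/J = 1703 N/mm; f_ty = M·x/J = 863.7 N/mm.
Resultant f_max = √[f_tx² + (f_v + f_ty)²] = √[1703² + (1652 + 863.7)²] = 3038 N/mm.
Capacity per unit length: φr_n = 0.75 × 0.6 × 480 × (0.707 × 16) = 2443 N/mm.
3038 > 2443 → NOT adequate.

f_max ≈ 3040 N/mm; NOT adequate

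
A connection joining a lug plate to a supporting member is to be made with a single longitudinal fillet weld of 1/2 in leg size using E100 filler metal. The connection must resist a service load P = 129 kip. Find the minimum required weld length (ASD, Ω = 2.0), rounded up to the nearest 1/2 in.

L = 12.5 in

E100XX → F_EXX = 100 ksi.
Throat t_e = 0.707 × 0.5 = 0.3535 in.
r_n/Ω = (0.6 × 100 × 0.3535) / 2.0 = 10.6 kip/in.
L_req = P / (r_n/Ω) = 129 / 10.6 = 12.16 in total.
Round up → use L = 12.5 in.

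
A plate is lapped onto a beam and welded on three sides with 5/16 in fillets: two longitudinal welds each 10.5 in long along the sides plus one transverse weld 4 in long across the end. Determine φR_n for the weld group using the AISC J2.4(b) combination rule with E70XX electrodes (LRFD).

E70XX → F_EXX = 70 ksi.
t_e = 0.707 × 0.3125 = 0.2209 in.
R_nwl = 0.6 × 70 × 0.2209 × 21 = 194.9 kip (longitudinal, 2 welds).
R_nwt = 0.6 × 70 × 0.2209 × 4 = 37.12 kip (transverse, base value).
(i) R_nwl + R_nwt = 232 kip; (ii) 0.85 R_nwl + 1.5 R_nwt = 221.3 kip.
R_n = max = 232 kip [governs: (i)]; φR_n = 174 kip.

φR_n ≈ 174 kip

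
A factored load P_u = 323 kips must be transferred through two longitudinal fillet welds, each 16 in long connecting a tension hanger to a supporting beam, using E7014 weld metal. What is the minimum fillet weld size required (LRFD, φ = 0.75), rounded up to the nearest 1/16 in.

w = 1/2 in

E70XX → F_EXX = 70 ksi.
Total weld length L = 32 in.
Required throat t_e = P_u / (φ × 0.6 F_EXX × L) = 323 / (0.75 × 0.6 × 70 × 32) = 0.3204 in.
Required leg w = t_e / 0.707 = 0.4532 in → use 1/2 in.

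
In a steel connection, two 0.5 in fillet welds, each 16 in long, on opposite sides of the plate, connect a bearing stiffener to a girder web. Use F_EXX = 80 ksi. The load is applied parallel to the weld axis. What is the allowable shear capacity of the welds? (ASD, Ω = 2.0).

Effective throat t_e = 0.707 × 0.5 = 0.3535 in.
Total length L = 32 in; A_we = 0.3535 × 32 = 11.31 in².
F_nw = 0.6 F_EXX = 0.6 × 80 = 48 ksi.
R_n = 48 × 11.31 = 543 kips; R_n/Ω = 543/2.0 = 271.5 kips.

R_n/Ω ≈ 271 kips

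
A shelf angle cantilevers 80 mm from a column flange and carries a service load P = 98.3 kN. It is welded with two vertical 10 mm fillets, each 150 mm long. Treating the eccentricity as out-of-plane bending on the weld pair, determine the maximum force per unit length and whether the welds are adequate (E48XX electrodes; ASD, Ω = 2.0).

E48XX → F_EXX = 480 MPa.
L_w = 2 × 150 = 300 mm; section modulus (unit throat) S = 2 × L²/6 = 7500 mm².
Direct shear f_v = P/L_w = 98.3×10³/300 = 327.7 N/mm.
Moment M = P × e = 98.3×10³ × 80 = 7864000 N·mm; bending f_b = M/S = 1049 N/mm.
f_max = √(f_v² + f_b²) = √(327.7² + 1049²) = 1099 N/mm.
r_n/Ω = (1/2.0) × 0.6 × 480 × (0.707 × 10) = 1018 N/mm → NOT adequate.

f_max ≈ 1100 N/mm; NOT adequate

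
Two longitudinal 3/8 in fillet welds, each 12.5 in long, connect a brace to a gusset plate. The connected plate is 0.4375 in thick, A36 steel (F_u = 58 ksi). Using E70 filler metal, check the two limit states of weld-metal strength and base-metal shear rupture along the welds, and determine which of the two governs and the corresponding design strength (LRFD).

E70XX → F_EXX = 70 ksi.
t_e = 0.707 × 0.375 = 0.2651 in; L = 25 in.
Weld metal: φR_n = 0.75 × 0.6 × 70 × 0.2651 × 25 = 208.8 kips.
Base metal (shear rupture): φR_n = 0.75 × 0.6 × 58 × 0.4375 × 25 = 285.5 kips.
Governing: weld metal.

φR_n ≈ 209 kips (weld metal governs)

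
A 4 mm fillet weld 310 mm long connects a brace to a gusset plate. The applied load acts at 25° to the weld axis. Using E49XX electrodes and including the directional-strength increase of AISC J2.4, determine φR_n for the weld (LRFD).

E49XX → F_EXX = 490 MPa.
t_e = 0.707 × 4 = 2.828 mm; A_we = 2.828 × 310 = 876.7 mm².
Directional factor: 1.0 + 0.5 sin^1.5(25°) = 1.137.
F_nw = 0.6 × 490 × 1.137 = 334.4 MPa.
φR_n = 0.75 × 334.4 × 876.7 × 10⁻³ = 219.9 kN.

φR_n ≈ 220 kN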